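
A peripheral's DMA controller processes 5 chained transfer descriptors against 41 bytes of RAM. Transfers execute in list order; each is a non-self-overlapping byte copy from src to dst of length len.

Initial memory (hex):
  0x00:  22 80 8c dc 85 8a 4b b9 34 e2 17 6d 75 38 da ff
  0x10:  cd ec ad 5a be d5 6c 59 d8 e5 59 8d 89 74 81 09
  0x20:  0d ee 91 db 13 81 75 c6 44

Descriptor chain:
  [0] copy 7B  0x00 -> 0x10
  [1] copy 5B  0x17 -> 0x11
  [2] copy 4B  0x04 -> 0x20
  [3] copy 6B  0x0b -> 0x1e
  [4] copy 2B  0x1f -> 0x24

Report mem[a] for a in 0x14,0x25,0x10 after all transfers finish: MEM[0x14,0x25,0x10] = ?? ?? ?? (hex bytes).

MEM[0x14,0x25,0x10] = 59 38 22

[0] 0x00->0x10 len=7 : 22 80 8c dc 85 8a 4b
[1] 0x17->0x11 len=5 : 59 d8 e5 59 8d
[2] 0x04->0x20 len=4 : 85 8a 4b b9
[3] 0x0b->0x1e len=6 : 6d 75 38 da ff 22
[4] 0x1f->0x24 len=2 : 75 38
query mem[0x14]=0x59, mem[0x25]=0x38, mem[0x10]=0x22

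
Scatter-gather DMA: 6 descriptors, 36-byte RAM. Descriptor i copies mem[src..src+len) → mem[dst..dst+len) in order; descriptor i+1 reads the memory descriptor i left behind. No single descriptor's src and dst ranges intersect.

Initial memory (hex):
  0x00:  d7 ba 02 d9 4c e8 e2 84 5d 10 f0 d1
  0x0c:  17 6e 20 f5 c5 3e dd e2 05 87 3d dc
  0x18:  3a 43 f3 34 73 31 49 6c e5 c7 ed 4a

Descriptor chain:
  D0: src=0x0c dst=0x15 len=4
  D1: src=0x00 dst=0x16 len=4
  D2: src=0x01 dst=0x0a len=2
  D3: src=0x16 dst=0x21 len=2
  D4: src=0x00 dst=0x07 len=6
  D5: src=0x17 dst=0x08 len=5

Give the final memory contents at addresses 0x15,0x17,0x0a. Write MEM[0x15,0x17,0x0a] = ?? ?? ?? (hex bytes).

  after D0: wrote 4B at 0x15 = 176e20f5
  after D1: wrote 4B at 0x16 = d7ba02d9
  after D2: wrote 2B at 0x0a = ba02
  after D3: wrote 2B at 0x21 = d7ba
  after D4: wrote 6B at 0x07 = d7ba02d94ce8
  after D5: wrote 5B at 0x08 = ba02d9f334
query mem[0x15]=0x17, mem[0x17]=0xba, mem[0x0a]=0xd9

MEM[0x15,0x17,0x0a] = 17 ba d9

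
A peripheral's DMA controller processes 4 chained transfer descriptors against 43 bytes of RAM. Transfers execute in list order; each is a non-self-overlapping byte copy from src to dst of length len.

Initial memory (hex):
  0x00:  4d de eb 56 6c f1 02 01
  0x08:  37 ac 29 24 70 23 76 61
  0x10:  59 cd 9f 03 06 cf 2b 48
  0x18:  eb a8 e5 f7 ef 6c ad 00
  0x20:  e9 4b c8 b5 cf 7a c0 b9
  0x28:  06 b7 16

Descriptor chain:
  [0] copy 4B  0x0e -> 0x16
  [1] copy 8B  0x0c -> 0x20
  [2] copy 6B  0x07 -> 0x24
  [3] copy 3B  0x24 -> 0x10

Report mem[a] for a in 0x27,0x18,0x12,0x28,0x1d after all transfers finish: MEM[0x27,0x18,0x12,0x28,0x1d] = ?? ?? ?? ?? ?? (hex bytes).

MEM[0x27,0x18,0x12,0x28,0x1d] = 29 59 ac 24 6c

[0] 0x0e->0x16 len=4 : 76 61 59 cd
[1] 0x0c->0x20 len=8 : 70 23 76 61 59 cd 9f 03
[2] 0x07->0x24 len=6 : 01 37 ac 29 24 70
[3] 0x24->0x10 len=3 : 01 37 ac
query mem[0x27]=0x29, mem[0x18]=0x59, mem[0x12]=0xac, mem[0x28]=0x24, mem[0x1d]=0x6c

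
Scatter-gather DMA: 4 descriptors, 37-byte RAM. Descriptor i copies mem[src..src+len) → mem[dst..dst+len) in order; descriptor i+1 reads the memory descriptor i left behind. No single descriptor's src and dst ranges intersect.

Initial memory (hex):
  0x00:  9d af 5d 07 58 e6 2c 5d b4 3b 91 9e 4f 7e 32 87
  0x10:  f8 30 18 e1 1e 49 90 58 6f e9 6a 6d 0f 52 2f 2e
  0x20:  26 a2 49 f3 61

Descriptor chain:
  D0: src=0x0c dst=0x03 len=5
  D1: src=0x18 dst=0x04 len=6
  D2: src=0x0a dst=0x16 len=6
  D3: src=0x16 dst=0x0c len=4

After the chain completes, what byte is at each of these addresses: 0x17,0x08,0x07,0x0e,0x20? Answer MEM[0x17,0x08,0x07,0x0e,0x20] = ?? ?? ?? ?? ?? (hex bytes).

[0] 0x0c->0x03 len=5 : 4f 7e 32 87 f8
[1] 0x18->0x04 len=6 : 6f e9 6a 6d 0f 52
[2] 0x0a->0x16 len=6 : 91 9e 4f 7e 32 87
[3] 0x16->0x0c len=4 : 91 9e 4f 7e
query mem[0x17]=0x9e, mem[0x08]=0x0f, mem[0x07]=0x6d, mem[0x0e]=0x4f, mem[0x20]=0x26

MEM[0x17,0x08,0x07,0x0e,0x20] = 9e 0f 6d 4f 26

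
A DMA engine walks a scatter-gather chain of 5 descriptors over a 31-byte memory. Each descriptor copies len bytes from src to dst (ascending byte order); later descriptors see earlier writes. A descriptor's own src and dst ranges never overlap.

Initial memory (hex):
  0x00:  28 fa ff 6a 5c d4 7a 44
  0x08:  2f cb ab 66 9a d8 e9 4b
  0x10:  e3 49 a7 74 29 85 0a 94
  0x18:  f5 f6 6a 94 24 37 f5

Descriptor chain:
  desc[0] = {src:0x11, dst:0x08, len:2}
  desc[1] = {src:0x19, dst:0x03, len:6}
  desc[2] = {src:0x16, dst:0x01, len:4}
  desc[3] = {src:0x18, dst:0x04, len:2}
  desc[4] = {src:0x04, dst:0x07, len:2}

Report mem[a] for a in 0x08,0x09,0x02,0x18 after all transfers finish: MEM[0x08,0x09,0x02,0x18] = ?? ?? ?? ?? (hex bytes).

[0] 0x11->0x08 len=2 : 49 a7
[1] 0x19->0x03 len=6 : f6 6a 94 24 37 f5
[2] 0x16->0x01 len=4 : 0a 94 f5 f6
[3] 0x18->0x04 len=2 : f5 f6
[4] 0x04->0x07 len=2 : f5 f6
query mem[0x08]=0xf6, mem[0x09]=0xa7, mem[0x02]=0x94, mem[0x18]=0xf5

MEM[0x08,0x09,0x02,0x18] = f6 a7 94 f5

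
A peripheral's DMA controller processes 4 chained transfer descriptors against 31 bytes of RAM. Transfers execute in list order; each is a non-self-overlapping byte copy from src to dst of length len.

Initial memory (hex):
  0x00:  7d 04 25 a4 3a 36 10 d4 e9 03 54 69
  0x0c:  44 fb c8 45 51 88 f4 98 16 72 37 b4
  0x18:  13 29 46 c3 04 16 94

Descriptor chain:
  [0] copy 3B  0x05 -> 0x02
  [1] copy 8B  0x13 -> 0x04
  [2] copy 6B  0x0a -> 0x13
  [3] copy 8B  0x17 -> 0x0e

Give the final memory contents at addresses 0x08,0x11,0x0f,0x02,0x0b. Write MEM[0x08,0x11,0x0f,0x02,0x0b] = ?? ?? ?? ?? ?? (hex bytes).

  after D0: wrote 3B at 0x02 = 3610d4
  after D1: wrote 8B at 0x04 = 98167237b4132946
  after D2: wrote 6B at 0x13 = 294644fbc845
  after D3: wrote 8B at 0x0e = c8452946c3041694
query mem[0x08]=0xb4, mem[0x11]=0x46, mem[0x0f]=0x45, mem[0x02]=0x36, mem[0x0b]=0x46

MEM[0x08,0x11,0x0f,0x02,0x0b] = b4 46 45 36 46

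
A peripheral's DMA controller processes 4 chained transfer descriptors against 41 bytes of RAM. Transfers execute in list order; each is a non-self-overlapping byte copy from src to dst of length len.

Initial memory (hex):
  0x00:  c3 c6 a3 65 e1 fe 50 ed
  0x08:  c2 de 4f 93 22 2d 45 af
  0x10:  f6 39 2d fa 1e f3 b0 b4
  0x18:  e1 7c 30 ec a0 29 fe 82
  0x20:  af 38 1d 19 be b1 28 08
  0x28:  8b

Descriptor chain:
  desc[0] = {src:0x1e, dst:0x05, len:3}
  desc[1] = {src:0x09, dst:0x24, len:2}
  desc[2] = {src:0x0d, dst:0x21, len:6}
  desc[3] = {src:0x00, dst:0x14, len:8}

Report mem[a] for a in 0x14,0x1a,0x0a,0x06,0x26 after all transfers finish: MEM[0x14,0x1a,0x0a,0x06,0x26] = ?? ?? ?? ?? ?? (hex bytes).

#0 dst[0x05+3] := {0xfe,0x82,0xaf}
#1 dst[0x24+2] := {0xde,0x4f}
#2 dst[0x21+6] := {0x2d,0x45,0xaf,0xf6,0x39,0x2d}
#3 dst[0x14+8] := {0xc3,0xc6,0xa3,0x65,0xe1,0xfe,0x82,0xaf}
query mem[0x14]=0xc3, mem[0x1a]=0x82, mem[0x0a]=0x4f, mem[0x06]=0x82, mem[0x26]=0x2d

MEM[0x14,0x1a,0x0a,0x06,0x26] = c3 82 4f 82 2d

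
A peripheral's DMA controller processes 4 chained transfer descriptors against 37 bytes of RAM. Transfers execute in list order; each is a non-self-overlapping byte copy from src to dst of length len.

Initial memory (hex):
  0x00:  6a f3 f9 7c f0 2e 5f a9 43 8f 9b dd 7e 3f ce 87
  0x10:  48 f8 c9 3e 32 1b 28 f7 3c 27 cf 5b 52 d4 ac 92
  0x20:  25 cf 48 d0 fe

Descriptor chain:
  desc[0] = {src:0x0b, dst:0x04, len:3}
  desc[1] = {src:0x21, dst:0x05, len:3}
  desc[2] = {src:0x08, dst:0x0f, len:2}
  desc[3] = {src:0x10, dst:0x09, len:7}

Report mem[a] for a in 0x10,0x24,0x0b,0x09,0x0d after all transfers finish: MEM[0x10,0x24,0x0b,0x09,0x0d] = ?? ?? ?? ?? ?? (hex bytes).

MEM[0x10,0x24,0x0b,0x09,0x0d] = 8f fe c9 8f 32

D0: mem[0x04..0x06] <- [dd 7e 3f]
D1: mem[0x05..0x07] <- [cf 48 d0]
D2: mem[0x0f..0x10] <- [43 8f]
D3: mem[0x09..0x0f] <- [8f f8 c9 3e 32 1b 28]
query mem[0x10]=0x8f, mem[0x24]=0xfe, mem[0x0b]=0xc9, mem[0x09]=0x8f, mem[0x0d]=0x32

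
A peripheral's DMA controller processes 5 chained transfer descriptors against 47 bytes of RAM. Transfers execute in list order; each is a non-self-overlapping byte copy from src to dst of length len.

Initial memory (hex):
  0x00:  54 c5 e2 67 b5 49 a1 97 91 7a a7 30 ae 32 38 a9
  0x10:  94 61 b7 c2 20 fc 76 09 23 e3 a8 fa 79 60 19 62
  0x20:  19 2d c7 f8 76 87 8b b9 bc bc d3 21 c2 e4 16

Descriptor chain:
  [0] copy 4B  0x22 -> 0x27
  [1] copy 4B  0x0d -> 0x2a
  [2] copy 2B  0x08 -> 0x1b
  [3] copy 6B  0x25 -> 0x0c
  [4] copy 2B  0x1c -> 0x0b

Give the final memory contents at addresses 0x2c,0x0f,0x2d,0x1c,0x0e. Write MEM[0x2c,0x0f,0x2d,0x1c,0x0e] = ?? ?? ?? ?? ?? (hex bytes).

MEM[0x2c,0x0f,0x2d,0x1c,0x0e] = a9 f8 94 7a c7

#0 dst[0x27+4] := {0xc7,0xf8,0x76,0x87}
#1 dst[0x2a+4] := {0x32,0x38,0xa9,0x94}
#2 dst[0x1b+2] := {0x91,0x7a}
#3 dst[0x0c+6] := {0x87,0x8b,0xc7,0xf8,0x76,0x32}
#4 dst[0x0b+2] := {0x7a,0x60}
query mem[0x2c]=0xa9, mem[0x0f]=0xf8, mem[0x2d]=0x94, mem[0x1c]=0x7a, mem[0x0e]=0xc7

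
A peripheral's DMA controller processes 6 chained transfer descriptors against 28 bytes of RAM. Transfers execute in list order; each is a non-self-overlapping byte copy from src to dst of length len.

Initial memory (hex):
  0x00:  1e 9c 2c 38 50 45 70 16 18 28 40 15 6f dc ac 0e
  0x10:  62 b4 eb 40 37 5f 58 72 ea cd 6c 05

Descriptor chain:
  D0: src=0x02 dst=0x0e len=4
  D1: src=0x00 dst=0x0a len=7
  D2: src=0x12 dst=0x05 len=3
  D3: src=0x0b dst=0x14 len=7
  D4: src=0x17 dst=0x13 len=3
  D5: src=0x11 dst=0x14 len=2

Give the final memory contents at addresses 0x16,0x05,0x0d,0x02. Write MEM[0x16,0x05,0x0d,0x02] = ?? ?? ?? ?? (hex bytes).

[0] 0x02->0x0e len=4 : 2c 38 50 45
[1] 0x00->0x0a len=7 : 1e 9c 2c 38 50 45 70
[2] 0x12->0x05 len=3 : eb 40 37
[3] 0x0b->0x14 len=7 : 9c 2c 38 50 45 70 45
[4] 0x17->0x13 len=3 : 50 45 70
[5] 0x11->0x14 len=2 : 45 eb
query mem[0x16]=0x38, mem[0x05]=0xeb, mem[0x0d]=0x38, mem[0x02]=0x2c

MEM[0x16,0x05,0x0d,0x02] = 38 eb 38 2c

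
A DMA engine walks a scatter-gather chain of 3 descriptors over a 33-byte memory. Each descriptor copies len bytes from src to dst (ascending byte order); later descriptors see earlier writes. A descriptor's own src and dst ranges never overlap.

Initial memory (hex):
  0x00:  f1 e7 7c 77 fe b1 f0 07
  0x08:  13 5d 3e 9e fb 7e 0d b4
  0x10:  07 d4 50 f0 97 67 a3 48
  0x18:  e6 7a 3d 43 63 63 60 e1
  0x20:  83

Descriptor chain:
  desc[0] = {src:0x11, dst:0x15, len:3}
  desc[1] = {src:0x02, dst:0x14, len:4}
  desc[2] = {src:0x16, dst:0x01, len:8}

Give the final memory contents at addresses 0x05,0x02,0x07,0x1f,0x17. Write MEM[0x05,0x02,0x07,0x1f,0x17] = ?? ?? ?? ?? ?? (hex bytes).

  after D0: wrote 3B at 0x15 = d450f0
  after D1: wrote 4B at 0x14 = 7c77feb1
  after D2: wrote 8B at 0x01 = feb1e67a3d436363
query mem[0x05]=0x3d, mem[0x02]=0xb1, mem[0x07]=0x63, mem[0x1f]=0xe1, mem[0x17]=0xb1

MEM[0x05,0x02,0x07,0x1f,0x17] = 3d b1 63 e1 b1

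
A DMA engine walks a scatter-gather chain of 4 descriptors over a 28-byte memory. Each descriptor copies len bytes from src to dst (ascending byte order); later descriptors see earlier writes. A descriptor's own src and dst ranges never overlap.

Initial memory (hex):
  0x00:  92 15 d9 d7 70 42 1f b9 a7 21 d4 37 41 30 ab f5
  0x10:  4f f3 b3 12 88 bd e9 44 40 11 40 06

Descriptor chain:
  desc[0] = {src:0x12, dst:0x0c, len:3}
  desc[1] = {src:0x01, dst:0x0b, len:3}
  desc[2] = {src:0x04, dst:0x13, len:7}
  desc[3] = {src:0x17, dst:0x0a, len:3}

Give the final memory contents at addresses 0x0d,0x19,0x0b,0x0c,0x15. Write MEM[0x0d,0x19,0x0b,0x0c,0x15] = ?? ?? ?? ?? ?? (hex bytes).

MEM[0x0d,0x19,0x0b,0x0c,0x15] = d7 d4 21 d4 1f

  after D0: wrote 3B at 0x0c = b31288
  after D1: wrote 3B at 0x0b = 15d9d7
  after D2: wrote 7B at 0x13 = 70421fb9a721d4
  after D3: wrote 3B at 0x0a = a721d4
query mem[0x0d]=0xd7, mem[0x19]=0xd4, mem[0x0b]=0x21, mem[0x0c]=0xd4, mem[0x15]=0x1f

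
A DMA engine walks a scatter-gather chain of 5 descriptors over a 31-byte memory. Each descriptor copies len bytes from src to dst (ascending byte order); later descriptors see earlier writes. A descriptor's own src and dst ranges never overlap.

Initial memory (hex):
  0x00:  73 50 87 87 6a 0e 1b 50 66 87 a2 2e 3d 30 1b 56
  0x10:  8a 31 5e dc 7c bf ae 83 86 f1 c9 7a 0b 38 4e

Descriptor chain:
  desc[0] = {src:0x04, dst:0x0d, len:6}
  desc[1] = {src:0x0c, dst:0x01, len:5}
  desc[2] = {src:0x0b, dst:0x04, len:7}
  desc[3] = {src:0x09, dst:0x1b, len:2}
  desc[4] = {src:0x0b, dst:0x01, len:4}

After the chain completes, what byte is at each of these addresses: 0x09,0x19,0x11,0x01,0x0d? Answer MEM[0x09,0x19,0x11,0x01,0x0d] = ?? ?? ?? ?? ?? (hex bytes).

#0 dst[0x0d+6] := {0x6a,0x0e,0x1b,0x50,0x66,0x87}
#1 dst[0x01+5] := {0x3d,0x6a,0x0e,0x1b,0x50}
#2 dst[0x04+7] := {0x2e,0x3d,0x6a,0x0e,0x1b,0x50,0x66}
#3 dst[0x1b+2] := {0x50,0x66}
#4 dst[0x01+4] := {0x2e,0x3d,0x6a,0x0e}
query mem[0x09]=0x50, mem[0x19]=0xf1, mem[0x11]=0x66, mem[0x01]=0x2e, mem[0x0d]=0x6a

MEM[0x09,0x19,0x11,0x01,0x0d] = 50 f1 66 2e 6a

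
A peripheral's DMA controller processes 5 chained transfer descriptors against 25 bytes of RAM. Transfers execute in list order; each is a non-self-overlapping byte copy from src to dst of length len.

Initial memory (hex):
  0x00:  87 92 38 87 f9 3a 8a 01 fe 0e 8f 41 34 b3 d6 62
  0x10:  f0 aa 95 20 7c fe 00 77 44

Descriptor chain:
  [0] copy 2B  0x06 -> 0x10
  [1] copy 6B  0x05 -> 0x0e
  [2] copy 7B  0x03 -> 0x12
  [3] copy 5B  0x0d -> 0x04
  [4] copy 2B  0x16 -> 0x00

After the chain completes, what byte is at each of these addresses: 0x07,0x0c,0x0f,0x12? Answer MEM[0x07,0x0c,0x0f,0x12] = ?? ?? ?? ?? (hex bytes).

MEM[0x07,0x0c,0x0f,0x12] = 01 34 8a 87

  after D0: wrote 2B at 0x10 = 8a01
  after D1: wrote 6B at 0x0e = 3a8a01fe0e8f
  after D2: wrote 7B at 0x12 = 87f93a8a01fe0e
  after D3: wrote 5B at 0x04 = b33a8a01fe
  after D4: wrote 2B at 0x00 = 01fe
query mem[0x07]=0x01, mem[0x0c]=0x34, mem[0x0f]=0x8a, mem[0x12]=0x87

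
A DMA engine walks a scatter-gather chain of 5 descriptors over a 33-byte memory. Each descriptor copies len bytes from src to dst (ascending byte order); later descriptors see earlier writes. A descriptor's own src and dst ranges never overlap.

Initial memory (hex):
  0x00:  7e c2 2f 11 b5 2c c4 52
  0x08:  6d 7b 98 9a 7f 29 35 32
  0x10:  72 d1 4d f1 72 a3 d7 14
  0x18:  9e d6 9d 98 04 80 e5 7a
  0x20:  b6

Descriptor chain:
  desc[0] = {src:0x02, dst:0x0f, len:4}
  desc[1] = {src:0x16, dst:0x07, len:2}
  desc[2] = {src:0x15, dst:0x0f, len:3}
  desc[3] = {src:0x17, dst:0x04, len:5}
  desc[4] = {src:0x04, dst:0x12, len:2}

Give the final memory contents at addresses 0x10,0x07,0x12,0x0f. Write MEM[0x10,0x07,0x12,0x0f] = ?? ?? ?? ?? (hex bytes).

MEM[0x10,0x07,0x12,0x0f] = d7 9d 14 a3

#0 dst[0x0f+4] := {0x2f,0x11,0xb5,0x2c}
#1 dst[0x07+2] := {0xd7,0x14}
#2 dst[0x0f+3] := {0xa3,0xd7,0x14}
#3 dst[0x04+5] := {0x14,0x9e,0xd6,0x9d,0x98}
#4 dst[0x12+2] := {0x14,0x9e}
query mem[0x10]=0xd7, mem[0x07]=0x9d, mem[0x12]=0x14, mem[0x0f]=0xa3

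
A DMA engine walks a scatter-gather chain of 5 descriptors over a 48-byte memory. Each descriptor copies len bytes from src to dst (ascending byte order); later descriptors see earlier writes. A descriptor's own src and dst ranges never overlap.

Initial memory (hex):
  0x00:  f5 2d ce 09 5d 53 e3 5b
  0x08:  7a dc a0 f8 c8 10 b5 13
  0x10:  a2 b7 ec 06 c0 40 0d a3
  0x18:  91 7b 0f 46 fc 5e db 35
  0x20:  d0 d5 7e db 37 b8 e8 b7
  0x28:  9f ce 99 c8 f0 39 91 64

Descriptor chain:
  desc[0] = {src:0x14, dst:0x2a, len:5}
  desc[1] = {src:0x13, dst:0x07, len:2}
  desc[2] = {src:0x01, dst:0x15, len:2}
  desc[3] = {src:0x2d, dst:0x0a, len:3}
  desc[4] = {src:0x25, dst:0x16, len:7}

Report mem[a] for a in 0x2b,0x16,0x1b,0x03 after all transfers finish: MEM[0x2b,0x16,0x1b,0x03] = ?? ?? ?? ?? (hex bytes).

#0 dst[0x2a+5] := {0xc0,0x40,0x0d,0xa3,0x91}
#1 dst[0x07+2] := {0x06,0xc0}
#2 dst[0x15+2] := {0x2d,0xce}
#3 dst[0x0a+3] := {0xa3,0x91,0x64}
#4 dst[0x16+7] := {0xb8,0xe8,0xb7,0x9f,0xce,0xc0,0x40}
query mem[0x2b]=0x40, mem[0x16]=0xb8, mem[0x1b]=0xc0, mem[0x03]=0x09

MEM[0x2b,0x16,0x1b,0x03] = 40 b8 c0 09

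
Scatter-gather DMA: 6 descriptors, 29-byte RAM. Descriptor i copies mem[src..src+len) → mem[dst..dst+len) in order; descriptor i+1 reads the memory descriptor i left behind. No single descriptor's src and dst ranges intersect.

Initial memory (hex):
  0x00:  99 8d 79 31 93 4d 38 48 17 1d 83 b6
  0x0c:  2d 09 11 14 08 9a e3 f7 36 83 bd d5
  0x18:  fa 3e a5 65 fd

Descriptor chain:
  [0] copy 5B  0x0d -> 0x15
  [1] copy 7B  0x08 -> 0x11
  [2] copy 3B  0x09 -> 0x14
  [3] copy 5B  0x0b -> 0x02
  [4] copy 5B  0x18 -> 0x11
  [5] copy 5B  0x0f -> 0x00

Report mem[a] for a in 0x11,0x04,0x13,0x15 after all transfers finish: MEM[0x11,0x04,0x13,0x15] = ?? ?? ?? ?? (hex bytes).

D0: mem[0x15..0x19] <- [09 11 14 08 9a]
D1: mem[0x11..0x17] <- [17 1d 83 b6 2d 09 11]
D2: mem[0x14..0x16] <- [1d 83 b6]
D3: mem[0x02..0x06] <- [b6 2d 09 11 14]
D4: mem[0x11..0x15] <- [08 9a a5 65 fd]
D5: mem[0x00..0x04] <- [14 08 08 9a a5]
query mem[0x11]=0x08, mem[0x04]=0xa5, mem[0x13]=0xa5, mem[0x15]=0xfd

MEM[0x11,0x04,0x13,0x15] = 08 a5 a5 fd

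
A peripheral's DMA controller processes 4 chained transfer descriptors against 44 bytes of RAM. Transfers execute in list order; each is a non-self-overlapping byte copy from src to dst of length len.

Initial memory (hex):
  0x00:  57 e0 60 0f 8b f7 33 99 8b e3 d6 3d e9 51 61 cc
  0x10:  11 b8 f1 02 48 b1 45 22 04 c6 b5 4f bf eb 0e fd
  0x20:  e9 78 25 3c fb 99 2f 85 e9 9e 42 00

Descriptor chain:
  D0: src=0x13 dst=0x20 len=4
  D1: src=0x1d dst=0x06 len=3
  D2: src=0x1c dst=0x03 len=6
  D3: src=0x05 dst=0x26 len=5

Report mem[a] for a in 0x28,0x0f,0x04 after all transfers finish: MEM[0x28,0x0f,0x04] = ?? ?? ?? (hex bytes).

MEM[0x28,0x0f,0x04] = 02 cc eb

#0 dst[0x20+4] := {0x02,0x48,0xb1,0x45}
#1 dst[0x06+3] := {0xeb,0x0e,0xfd}
#2 dst[0x03+6] := {0xbf,0xeb,0x0e,0xfd,0x02,0x48}
#3 dst[0x26+5] := {0x0e,0xfd,0x02,0x48,0xe3}
query mem[0x28]=0x02, mem[0x0f]=0xcc, mem[0x04]=0xeb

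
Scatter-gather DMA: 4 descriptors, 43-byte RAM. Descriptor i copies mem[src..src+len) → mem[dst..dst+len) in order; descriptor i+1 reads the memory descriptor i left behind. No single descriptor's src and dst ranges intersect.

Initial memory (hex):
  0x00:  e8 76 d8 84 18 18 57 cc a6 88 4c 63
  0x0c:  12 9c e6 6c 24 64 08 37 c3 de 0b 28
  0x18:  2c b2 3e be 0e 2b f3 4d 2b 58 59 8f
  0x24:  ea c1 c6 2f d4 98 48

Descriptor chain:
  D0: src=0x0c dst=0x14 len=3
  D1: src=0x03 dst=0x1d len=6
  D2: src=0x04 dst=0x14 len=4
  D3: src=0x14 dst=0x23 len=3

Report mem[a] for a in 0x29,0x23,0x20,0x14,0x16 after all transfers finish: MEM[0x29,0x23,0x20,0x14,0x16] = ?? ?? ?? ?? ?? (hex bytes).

  after D0: wrote 3B at 0x14 = 129ce6
  after D1: wrote 6B at 0x1d = 84181857cca6
  after D2: wrote 4B at 0x14 = 181857cc
  after D3: wrote 3B at 0x23 = 181857
query mem[0x29]=0x98, mem[0x23]=0x18, mem[0x20]=0x57, mem[0x14]=0x18, mem[0x16]=0x57

MEM[0x29,0x23,0x20,0x14,0x16] = 98 18 57 18 57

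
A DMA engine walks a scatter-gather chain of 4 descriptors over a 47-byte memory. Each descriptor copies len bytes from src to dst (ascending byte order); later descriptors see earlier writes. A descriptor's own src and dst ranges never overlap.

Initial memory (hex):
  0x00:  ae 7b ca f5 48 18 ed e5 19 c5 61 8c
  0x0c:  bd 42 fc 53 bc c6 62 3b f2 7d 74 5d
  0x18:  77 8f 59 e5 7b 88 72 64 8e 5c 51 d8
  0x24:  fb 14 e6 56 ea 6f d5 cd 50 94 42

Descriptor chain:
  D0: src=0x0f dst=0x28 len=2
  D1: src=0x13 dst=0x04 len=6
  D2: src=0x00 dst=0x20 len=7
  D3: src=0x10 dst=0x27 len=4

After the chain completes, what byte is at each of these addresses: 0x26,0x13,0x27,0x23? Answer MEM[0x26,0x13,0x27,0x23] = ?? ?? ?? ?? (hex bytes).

MEM[0x26,0x13,0x27,0x23] = 7d 3b bc f5

D0: mem[0x28..0x29] <- [53 bc]
D1: mem[0x04..0x09] <- [3b f2 7d 74 5d 77]
D2: mem[0x20..0x26] <- [ae 7b ca f5 3b f2 7d]
D3: mem[0x27..0x2a] <- [bc c6 62 3b]
query mem[0x26]=0x7d, mem[0x13]=0x3b, mem[0x27]=0xbc, mem[0x23]=0xf5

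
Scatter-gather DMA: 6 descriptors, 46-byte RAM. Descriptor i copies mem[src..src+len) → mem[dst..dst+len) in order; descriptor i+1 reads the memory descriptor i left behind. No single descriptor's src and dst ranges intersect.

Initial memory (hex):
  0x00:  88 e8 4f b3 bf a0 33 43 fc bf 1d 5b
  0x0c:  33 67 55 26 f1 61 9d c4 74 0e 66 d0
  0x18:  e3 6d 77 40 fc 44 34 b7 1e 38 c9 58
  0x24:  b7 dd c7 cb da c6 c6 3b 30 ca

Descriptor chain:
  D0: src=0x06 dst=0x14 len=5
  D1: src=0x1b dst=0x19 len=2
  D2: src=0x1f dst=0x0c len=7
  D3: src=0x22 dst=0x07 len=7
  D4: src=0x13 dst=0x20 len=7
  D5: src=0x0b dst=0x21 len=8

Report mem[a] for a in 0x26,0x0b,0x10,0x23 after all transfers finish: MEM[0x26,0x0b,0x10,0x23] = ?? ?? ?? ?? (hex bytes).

  after D0: wrote 5B at 0x14 = 3343fcbf1d
  after D1: wrote 2B at 0x19 = 40fc
  after D2: wrote 7B at 0x0c = b71e38c958b7dd
  after D3: wrote 7B at 0x07 = c958b7ddc7cbda
  after D4: wrote 7B at 0x20 = c43343fcbf1d40
  after D5: wrote 8B at 0x21 = c7cbda38c958b7dd
query mem[0x26]=0x58, mem[0x0b]=0xc7, mem[0x10]=0x58, mem[0x23]=0xda

MEM[0x26,0x0b,0x10,0x23] = 58 c7 58 da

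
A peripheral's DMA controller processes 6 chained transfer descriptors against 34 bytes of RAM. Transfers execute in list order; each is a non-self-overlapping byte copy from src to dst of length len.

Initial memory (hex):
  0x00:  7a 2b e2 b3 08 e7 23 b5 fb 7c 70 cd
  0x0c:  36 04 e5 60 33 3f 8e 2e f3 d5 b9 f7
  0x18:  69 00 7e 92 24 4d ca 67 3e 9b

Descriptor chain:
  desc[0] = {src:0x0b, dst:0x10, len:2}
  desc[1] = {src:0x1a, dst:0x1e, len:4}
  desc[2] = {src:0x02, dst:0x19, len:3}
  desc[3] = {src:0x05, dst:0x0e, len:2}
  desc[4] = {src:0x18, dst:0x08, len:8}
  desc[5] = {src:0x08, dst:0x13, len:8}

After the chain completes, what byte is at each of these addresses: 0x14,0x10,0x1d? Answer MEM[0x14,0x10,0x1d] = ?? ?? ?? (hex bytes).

[0] 0x0b->0x10 len=2 : cd 36
[1] 0x1a->0x1e len=4 : 7e 92 24 4d
[2] 0x02->0x19 len=3 : e2 b3 08
[3] 0x05->0x0e len=2 : e7 23
[4] 0x18->0x08 len=8 : 69 e2 b3 08 24 4d 7e 92
[5] 0x08->0x13 len=8 : 69 e2 b3 08 24 4d 7e 92
query mem[0x14]=0xe2, mem[0x10]=0xcd, mem[0x1d]=0x4d

MEM[0x14,0x10,0x1d] = e2 cd 4d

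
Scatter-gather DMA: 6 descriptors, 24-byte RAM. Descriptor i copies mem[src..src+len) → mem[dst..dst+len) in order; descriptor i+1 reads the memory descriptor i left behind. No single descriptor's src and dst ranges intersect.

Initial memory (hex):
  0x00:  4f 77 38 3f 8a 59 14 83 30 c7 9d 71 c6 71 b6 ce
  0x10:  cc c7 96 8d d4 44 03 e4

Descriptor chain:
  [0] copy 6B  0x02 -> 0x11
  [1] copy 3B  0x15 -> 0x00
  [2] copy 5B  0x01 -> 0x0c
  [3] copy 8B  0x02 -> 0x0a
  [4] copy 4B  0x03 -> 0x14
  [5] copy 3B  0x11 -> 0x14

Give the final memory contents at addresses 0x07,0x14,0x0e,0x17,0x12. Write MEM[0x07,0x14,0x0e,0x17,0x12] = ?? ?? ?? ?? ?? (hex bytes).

MEM[0x07,0x14,0x0e,0x17,0x12] = 83 c7 14 14 3f

D0: mem[0x11..0x16] <- [38 3f 8a 59 14 83]
D1: mem[0x00..0x02] <- [14 83 e4]
D2: mem[0x0c..0x10] <- [83 e4 3f 8a 59]
D3: mem[0x0a..0x11] <- [e4 3f 8a 59 14 83 30 c7]
D4: mem[0x14..0x17] <- [3f 8a 59 14]
D5: mem[0x14..0x16] <- [c7 3f 8a]
query mem[0x07]=0x83, mem[0x14]=0xc7, mem[0x0e]=0x14, mem[0x17]=0x14, mem[0x12]=0x3f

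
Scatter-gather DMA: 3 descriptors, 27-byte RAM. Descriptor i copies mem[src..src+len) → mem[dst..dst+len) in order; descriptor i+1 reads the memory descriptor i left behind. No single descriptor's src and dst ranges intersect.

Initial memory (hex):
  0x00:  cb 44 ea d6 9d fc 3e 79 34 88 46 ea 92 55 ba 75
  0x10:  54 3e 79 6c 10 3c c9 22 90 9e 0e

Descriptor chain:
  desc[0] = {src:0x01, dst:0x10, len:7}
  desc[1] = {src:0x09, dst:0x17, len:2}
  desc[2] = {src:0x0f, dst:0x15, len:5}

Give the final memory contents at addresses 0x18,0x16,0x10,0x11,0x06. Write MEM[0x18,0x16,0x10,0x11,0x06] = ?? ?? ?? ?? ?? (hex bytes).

MEM[0x18,0x16,0x10,0x11,0x06] = d6 44 44 ea 3e

D0: mem[0x10..0x16] <- [44 ea d6 9d fc 3e 79]
D1: mem[0x17..0x18] <- [88 46]
D2: mem[0x15..0x19] <- [75 44 ea d6 9d]
query mem[0x18]=0xd6, mem[0x16]=0x44, mem[0x10]=0x44, mem[0x11]=0xea, mem[0x06]=0x3e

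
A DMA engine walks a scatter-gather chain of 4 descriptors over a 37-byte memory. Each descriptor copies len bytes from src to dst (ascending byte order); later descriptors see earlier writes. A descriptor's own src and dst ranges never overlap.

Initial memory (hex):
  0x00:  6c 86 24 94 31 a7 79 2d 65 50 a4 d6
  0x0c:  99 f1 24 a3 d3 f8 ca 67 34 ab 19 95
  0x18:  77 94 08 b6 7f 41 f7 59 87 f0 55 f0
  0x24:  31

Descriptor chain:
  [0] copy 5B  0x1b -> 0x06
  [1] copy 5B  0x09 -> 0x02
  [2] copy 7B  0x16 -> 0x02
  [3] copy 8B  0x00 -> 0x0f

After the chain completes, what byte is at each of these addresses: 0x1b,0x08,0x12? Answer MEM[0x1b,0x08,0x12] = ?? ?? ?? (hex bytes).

MEM[0x1b,0x08,0x12] = b6 7f 95

  after D0: wrote 5B at 0x06 = b67f41f759
  after D1: wrote 5B at 0x02 = f759d699f1
  after D2: wrote 7B at 0x02 = 1995779408b67f
  after D3: wrote 8B at 0x0f = 6c861995779408b6
query mem[0x1b]=0xb6, mem[0x08]=0x7f, mem[0x12]=0x95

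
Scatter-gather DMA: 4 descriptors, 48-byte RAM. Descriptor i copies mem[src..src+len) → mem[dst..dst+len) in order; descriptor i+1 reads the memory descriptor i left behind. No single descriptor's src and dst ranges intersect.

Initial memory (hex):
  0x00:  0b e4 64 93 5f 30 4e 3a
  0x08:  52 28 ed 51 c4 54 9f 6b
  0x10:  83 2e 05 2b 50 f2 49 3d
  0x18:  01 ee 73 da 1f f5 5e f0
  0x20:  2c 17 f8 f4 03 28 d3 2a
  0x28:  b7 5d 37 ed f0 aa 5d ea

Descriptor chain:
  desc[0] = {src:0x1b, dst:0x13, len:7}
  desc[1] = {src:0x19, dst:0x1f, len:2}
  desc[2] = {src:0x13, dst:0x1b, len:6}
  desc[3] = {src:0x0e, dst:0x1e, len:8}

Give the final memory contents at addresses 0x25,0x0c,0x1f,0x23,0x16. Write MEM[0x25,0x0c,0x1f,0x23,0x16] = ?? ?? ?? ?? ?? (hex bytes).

#0 dst[0x13+7] := {0xda,0x1f,0xf5,0x5e,0xf0,0x2c,0x17}
#1 dst[0x1f+2] := {0x17,0x73}
#2 dst[0x1b+6] := {0xda,0x1f,0xf5,0x5e,0xf0,0x2c}
#3 dst[0x1e+8] := {0x9f,0x6b,0x83,0x2e,0x05,0xda,0x1f,0xf5}
query mem[0x25]=0xf5, mem[0x0c]=0xc4, mem[0x1f]=0x6b, mem[0x23]=0xda, mem[0x16]=0x5e

MEM[0x25,0x0c,0x1f,0x23,0x16] = f5 c4 6b da 5e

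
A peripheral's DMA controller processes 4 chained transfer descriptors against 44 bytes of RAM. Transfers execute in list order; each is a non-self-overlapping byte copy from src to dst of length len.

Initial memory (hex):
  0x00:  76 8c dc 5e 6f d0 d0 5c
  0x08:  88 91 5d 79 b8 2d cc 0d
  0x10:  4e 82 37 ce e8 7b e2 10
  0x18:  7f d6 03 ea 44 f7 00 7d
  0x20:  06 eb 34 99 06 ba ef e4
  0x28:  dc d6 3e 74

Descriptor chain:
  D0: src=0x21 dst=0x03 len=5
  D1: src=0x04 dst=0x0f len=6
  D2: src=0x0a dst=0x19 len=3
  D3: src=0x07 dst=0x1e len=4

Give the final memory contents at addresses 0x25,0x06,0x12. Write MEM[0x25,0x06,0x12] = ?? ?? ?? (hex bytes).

MEM[0x25,0x06,0x12] = ba 06 ba

  after D0: wrote 5B at 0x03 = eb349906ba
  after D1: wrote 6B at 0x0f = 349906ba8891
  after D2: wrote 3B at 0x19 = 5d79b8
  after D3: wrote 4B at 0x1e = ba88915d
query mem[0x25]=0xba, mem[0x06]=0x06, mem[0x12]=0xba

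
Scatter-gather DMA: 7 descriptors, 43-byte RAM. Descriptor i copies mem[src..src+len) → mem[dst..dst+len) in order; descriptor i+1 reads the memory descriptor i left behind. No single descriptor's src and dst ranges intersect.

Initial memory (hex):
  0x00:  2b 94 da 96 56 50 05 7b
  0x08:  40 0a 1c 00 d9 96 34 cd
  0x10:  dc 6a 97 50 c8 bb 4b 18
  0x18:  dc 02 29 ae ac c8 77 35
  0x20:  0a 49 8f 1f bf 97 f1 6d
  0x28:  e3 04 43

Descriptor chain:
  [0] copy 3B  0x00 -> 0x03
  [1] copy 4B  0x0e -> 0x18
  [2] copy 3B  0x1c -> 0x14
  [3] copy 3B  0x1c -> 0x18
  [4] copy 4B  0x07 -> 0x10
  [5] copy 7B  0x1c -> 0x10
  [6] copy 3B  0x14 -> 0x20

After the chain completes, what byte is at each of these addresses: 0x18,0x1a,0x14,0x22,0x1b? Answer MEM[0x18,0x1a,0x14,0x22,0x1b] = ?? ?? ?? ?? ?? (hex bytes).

D0: mem[0x03..0x05] <- [2b 94 da]
D1: mem[0x18..0x1b] <- [34 cd dc 6a]
D2: mem[0x14..0x16] <- [ac c8 77]
D3: mem[0x18..0x1a] <- [ac c8 77]
D4: mem[0x10..0x13] <- [7b 40 0a 1c]
D5: mem[0x10..0x16] <- [ac c8 77 35 0a 49 8f]
D6: mem[0x20..0x22] <- [0a 49 8f]
query mem[0x18]=0xac, mem[0x1a]=0x77, mem[0x14]=0x0a, mem[0x22]=0x8f, mem[0x1b]=0x6a

MEM[0x18,0x1a,0x14,0x22,0x1b] = ac 77 0a 8f 6a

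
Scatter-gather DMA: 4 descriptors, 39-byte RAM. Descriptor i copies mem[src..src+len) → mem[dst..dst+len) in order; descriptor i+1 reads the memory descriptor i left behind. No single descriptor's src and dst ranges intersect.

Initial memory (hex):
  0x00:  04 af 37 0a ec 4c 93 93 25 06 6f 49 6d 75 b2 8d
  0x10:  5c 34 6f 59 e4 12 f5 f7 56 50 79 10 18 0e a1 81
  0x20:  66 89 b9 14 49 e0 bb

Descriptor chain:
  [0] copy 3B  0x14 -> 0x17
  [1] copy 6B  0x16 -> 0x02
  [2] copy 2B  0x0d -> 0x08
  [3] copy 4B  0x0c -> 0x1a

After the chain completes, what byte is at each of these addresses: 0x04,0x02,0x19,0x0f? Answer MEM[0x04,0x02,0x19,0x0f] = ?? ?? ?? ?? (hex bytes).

MEM[0x04,0x02,0x19,0x0f] = 12 f5 f5 8d

#0 dst[0x17+3] := {0xe4,0x12,0xf5}
#1 dst[0x02+6] := {0xf5,0xe4,0x12,0xf5,0x79,0x10}
#2 dst[0x08+2] := {0x75,0xb2}
#3 dst[0x1a+4] := {0x6d,0x75,0xb2,0x8d}
query mem[0x04]=0x12, mem[0x02]=0xf5, mem[0x19]=0xf5, mem[0x0f]=0x8d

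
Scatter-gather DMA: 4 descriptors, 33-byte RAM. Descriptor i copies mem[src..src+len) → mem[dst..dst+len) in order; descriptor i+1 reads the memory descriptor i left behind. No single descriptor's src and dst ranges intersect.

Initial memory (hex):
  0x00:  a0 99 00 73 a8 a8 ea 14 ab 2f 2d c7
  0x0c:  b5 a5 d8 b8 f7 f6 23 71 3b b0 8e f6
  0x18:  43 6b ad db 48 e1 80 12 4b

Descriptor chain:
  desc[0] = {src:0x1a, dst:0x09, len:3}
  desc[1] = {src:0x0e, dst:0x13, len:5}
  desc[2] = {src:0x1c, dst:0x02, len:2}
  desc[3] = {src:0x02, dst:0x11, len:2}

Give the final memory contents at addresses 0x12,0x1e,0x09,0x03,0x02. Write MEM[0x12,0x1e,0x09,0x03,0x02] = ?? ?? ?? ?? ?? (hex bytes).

MEM[0x12,0x1e,0x09,0x03,0x02] = e1 80 ad e1 48

[0] 0x1a->0x09 len=3 : ad db 48
[1] 0x0e->0x13 len=5 : d8 b8 f7 f6 23
[2] 0x1c->0x02 len=2 : 48 e1
[3] 0x02->0x11 len=2 : 48 e1
query mem[0x12]=0xe1, mem[0x1e]=0x80, mem[0x09]=0xad, mem[0x03]=0xe1, mem[0x02]=0x48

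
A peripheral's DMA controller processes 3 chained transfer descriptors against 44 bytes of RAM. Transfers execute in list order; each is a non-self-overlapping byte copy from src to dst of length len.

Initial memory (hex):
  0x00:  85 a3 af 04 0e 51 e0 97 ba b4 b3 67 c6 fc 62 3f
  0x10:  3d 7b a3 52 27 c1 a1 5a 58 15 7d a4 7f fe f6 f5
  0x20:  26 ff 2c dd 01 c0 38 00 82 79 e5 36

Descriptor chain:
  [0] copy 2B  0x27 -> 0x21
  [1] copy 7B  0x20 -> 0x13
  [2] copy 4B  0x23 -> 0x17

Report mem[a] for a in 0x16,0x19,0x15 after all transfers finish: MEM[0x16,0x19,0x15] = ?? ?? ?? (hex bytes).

MEM[0x16,0x19,0x15] = dd c0 82

#0 dst[0x21+2] := {0x00,0x82}
#1 dst[0x13+7] := {0x26,0x00,0x82,0xdd,0x01,0xc0,0x38}
#2 dst[0x17+4] := {0xdd,0x01,0xc0,0x38}
query mem[0x16]=0xdd, mem[0x19]=0xc0, mem[0x15]=0x82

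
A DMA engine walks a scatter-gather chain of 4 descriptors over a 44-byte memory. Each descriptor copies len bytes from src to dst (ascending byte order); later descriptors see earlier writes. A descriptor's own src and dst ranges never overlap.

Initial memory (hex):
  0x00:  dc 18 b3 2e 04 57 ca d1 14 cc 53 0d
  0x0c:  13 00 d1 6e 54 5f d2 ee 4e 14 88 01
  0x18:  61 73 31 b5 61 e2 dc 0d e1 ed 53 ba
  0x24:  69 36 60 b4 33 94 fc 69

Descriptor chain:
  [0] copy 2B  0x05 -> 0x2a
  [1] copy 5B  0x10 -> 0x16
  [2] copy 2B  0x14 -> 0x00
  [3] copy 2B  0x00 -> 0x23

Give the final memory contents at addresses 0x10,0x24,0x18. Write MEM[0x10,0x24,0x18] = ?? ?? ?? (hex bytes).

[0] 0x05->0x2a len=2 : 57 ca
[1] 0x10->0x16 len=5 : 54 5f d2 ee 4e
[2] 0x14->0x00 len=2 : 4e 14
[3] 0x00->0x23 len=2 : 4e 14
query mem[0x10]=0x54, mem[0x24]=0x14, mem[0x18]=0xd2

MEM[0x10,0x24,0x18] = 54 14 d2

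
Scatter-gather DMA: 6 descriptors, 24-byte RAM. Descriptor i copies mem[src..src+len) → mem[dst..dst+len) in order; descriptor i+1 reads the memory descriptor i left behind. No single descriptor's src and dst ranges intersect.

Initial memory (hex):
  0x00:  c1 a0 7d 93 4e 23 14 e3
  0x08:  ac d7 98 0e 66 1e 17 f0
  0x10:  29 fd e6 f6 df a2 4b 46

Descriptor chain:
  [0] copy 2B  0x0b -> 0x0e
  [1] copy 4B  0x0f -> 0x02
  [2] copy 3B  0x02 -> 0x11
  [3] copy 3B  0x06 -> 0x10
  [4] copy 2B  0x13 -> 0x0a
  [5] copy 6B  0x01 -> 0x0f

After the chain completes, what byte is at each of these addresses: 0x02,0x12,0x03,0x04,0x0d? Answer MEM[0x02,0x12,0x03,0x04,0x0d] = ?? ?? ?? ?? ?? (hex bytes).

#0 dst[0x0e+2] := {0x0e,0x66}
#1 dst[0x02+4] := {0x66,0x29,0xfd,0xe6}
#2 dst[0x11+3] := {0x66,0x29,0xfd}
#3 dst[0x10+3] := {0x14,0xe3,0xac}
#4 dst[0x0a+2] := {0xfd,0xdf}
#5 dst[0x0f+6] := {0xa0,0x66,0x29,0xfd,0xe6,0x14}
query mem[0x02]=0x66, mem[0x12]=0xfd, mem[0x03]=0x29, mem[0x04]=0xfd, mem[0x0d]=0x1e

MEM[0x02,0x12,0x03,0x04,0x0d] = 66 fd 29 fd 1e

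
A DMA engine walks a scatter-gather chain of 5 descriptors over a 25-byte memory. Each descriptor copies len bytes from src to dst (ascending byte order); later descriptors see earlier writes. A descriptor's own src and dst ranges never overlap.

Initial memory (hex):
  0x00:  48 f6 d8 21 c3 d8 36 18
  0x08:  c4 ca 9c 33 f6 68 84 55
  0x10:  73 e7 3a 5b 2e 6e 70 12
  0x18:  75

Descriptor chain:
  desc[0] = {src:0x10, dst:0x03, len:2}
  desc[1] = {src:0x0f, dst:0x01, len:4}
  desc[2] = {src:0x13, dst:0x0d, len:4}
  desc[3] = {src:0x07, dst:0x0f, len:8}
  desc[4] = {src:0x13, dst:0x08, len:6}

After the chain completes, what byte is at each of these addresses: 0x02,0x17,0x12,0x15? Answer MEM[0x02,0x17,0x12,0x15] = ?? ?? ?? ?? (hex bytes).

MEM[0x02,0x17,0x12,0x15] = 73 12 9c 5b

[0] 0x10->0x03 len=2 : 73 e7
[1] 0x0f->0x01 len=4 : 55 73 e7 3a
[2] 0x13->0x0d len=4 : 5b 2e 6e 70
[3] 0x07->0x0f len=8 : 18 c4 ca 9c 33 f6 5b 2e
[4] 0x13->0x08 len=6 : 33 f6 5b 2e 12 75
query mem[0x02]=0x73, mem[0x17]=0x12, mem[0x12]=0x9c, mem[0x15]=0x5b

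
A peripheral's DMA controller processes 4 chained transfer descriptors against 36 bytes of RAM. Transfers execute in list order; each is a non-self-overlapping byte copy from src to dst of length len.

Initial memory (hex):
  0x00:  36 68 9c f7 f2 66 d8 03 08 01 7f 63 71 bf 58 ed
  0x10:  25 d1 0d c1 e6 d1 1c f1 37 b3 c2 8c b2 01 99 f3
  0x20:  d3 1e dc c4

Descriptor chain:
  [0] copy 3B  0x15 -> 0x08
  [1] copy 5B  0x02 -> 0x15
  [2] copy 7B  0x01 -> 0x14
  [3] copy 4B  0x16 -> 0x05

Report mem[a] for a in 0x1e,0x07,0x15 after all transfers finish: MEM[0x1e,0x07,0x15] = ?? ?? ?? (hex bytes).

[0] 0x15->0x08 len=3 : d1 1c f1
[1] 0x02->0x15 len=5 : 9c f7 f2 66 d8
[2] 0x01->0x14 len=7 : 68 9c f7 f2 66 d8 03
[3] 0x16->0x05 len=4 : f7 f2 66 d8
query mem[0x1e]=0x99, mem[0x07]=0x66, mem[0x15]=0x9c

MEM[0x1e,0x07,0x15] = 99 66 9c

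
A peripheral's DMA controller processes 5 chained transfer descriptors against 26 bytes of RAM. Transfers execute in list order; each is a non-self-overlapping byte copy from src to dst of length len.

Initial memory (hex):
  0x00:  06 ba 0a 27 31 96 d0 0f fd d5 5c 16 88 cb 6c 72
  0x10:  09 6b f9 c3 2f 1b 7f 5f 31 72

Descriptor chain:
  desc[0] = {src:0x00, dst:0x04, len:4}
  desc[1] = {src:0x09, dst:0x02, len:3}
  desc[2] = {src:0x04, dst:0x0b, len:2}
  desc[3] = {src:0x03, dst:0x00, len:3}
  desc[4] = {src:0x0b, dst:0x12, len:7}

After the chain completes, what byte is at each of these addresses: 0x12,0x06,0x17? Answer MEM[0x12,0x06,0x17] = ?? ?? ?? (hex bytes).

[0] 0x00->0x04 len=4 : 06 ba 0a 27
[1] 0x09->0x02 len=3 : d5 5c 16
[2] 0x04->0x0b len=2 : 16 ba
[3] 0x03->0x00 len=3 : 5c 16 ba
[4] 0x0b->0x12 len=7 : 16 ba cb 6c 72 09 6b
query mem[0x12]=0x16, mem[0x06]=0x0a, mem[0x17]=0x09

MEM[0x12,0x06,0x17] = 16 0a 09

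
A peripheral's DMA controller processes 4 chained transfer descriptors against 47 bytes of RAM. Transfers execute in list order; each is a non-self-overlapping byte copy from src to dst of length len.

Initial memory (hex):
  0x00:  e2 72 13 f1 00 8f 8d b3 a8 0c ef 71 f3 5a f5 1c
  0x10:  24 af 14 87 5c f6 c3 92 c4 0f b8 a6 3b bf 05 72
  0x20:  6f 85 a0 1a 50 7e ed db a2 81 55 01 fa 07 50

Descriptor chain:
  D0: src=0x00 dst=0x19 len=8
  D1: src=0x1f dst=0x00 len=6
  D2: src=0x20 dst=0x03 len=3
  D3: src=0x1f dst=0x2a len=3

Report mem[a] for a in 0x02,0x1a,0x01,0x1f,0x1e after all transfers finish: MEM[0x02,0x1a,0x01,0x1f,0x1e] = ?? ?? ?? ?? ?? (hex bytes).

  after D0: wrote 8B at 0x19 = e27213f1008f8db3
  after D1: wrote 6B at 0x00 = 8db385a01a50
  after D2: wrote 3B at 0x03 = b385a0
  after D3: wrote 3B at 0x2a = 8db385
query mem[0x02]=0x85, mem[0x1a]=0x72, mem[0x01]=0xb3, mem[0x1f]=0x8d, mem[0x1e]=0x8f

MEM[0x02,0x1a,0x01,0x1f,0x1e] = 85 72 b3 8d 8f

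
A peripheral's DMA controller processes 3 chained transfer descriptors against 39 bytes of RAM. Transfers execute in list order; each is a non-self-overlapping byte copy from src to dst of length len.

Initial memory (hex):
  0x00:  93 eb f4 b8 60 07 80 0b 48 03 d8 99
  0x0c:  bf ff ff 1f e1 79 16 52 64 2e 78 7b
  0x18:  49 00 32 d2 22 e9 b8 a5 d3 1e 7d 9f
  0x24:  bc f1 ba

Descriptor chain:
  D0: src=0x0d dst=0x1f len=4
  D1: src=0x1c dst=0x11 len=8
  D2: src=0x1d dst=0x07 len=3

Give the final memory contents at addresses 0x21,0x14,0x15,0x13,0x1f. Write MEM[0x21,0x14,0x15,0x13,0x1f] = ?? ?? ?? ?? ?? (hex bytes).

[0] 0x0d->0x1f len=4 : ff ff 1f e1
[1] 0x1c->0x11 len=8 : 22 e9 b8 ff ff 1f e1 9f
[2] 0x1d->0x07 len=3 : e9 b8 ff
query mem[0x21]=0x1f, mem[0x14]=0xff, mem[0x15]=0xff, mem[0x13]=0xb8, mem[0x1f]=0xff

MEM[0x21,0x14,0x15,0x13,0x1f] = 1f ff ff b8 ff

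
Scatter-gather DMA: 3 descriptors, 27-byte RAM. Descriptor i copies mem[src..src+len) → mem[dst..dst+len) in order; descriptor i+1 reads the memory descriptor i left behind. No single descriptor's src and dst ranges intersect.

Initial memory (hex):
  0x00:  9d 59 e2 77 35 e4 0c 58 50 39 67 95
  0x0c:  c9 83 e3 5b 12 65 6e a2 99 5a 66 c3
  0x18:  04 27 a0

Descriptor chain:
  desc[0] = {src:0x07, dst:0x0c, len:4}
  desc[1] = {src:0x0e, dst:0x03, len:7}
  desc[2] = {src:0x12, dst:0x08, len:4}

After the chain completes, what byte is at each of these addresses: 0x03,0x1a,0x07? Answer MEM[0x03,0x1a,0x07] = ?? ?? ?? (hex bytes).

MEM[0x03,0x1a,0x07] = 39 a0 6e

[0] 0x07->0x0c len=4 : 58 50 39 67
[1] 0x0e->0x03 len=7 : 39 67 12 65 6e a2 99
[2] 0x12->0x08 len=4 : 6e a2 99 5a
query mem[0x03]=0x39, mem[0x1a]=0xa0, mem[0x07]=0x6e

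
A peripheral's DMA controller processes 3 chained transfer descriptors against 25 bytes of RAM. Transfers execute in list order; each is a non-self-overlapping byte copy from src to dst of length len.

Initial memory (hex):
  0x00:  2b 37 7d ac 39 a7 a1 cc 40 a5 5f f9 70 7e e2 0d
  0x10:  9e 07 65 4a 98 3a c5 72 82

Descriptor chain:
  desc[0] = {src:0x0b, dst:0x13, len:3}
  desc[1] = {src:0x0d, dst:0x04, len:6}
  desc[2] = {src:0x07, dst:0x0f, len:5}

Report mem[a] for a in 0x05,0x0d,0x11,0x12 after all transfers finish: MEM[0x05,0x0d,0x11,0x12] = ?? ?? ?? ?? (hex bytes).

D0: mem[0x13..0x15] <- [f9 70 7e]
D1: mem[0x04..0x09] <- [7e e2 0d 9e 07 65]
D2: mem[0x0f..0x13] <- [9e 07 65 5f f9]
query mem[0x05]=0xe2, mem[0x0d]=0x7e, mem[0x11]=0x65, mem[0x12]=0x5f

MEM[0x05,0x0d,0x11,0x12] = e2 7e 65 5f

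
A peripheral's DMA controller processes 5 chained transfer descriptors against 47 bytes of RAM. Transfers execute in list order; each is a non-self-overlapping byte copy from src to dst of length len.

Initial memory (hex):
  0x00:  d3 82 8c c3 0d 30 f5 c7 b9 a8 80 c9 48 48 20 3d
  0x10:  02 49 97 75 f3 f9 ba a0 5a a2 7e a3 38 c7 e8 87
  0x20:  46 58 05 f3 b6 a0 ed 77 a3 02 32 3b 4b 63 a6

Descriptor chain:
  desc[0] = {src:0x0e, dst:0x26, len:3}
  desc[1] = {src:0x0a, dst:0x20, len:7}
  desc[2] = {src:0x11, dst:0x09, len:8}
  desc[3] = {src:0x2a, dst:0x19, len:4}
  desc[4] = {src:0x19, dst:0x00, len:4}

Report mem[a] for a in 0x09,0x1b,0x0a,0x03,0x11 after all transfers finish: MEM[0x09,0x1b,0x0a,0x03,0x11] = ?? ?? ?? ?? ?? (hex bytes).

MEM[0x09,0x1b,0x0a,0x03,0x11] = 49 4b 97 63 49

D0: mem[0x26..0x28] <- [20 3d 02]
D1: mem[0x20..0x26] <- [80 c9 48 48 20 3d 02]
D2: mem[0x09..0x10] <- [49 97 75 f3 f9 ba a0 5a]
D3: mem[0x19..0x1c] <- [32 3b 4b 63]
D4: mem[0x00..0x03] <- [32 3b 4b 63]
query mem[0x09]=0x49, mem[0x1b]=0x4b, mem[0x0a]=0x97, mem[0x03]=0x63, mem[0x11]=0x49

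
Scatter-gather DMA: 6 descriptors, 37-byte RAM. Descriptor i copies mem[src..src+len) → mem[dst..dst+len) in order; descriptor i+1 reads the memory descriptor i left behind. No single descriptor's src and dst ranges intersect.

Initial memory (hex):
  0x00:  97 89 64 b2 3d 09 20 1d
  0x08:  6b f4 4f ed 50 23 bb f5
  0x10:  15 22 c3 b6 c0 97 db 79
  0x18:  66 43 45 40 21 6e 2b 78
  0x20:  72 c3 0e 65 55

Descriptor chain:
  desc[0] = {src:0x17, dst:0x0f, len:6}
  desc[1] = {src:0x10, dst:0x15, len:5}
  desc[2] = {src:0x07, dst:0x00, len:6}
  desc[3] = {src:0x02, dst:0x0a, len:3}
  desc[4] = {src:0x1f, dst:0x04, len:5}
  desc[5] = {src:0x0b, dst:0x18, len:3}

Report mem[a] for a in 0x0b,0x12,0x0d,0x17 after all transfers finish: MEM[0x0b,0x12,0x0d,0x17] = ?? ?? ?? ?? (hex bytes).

[0] 0x17->0x0f len=6 : 79 66 43 45 40 21
[1] 0x10->0x15 len=5 : 66 43 45 40 21
[2] 0x07->0x00 len=6 : 1d 6b f4 4f ed 50
[3] 0x02->0x0a len=3 : f4 4f ed
[4] 0x1f->0x04 len=5 : 78 72 c3 0e 65
[5] 0x0b->0x18 len=3 : 4f ed 23
query mem[0x0b]=0x4f, mem[0x12]=0x45, mem[0x0d]=0x23, mem[0x17]=0x45

MEM[0x0b,0x12,0x0d,0x17] = 4f 45 23 45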